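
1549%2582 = 1549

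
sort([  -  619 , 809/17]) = [ - 619, 809/17]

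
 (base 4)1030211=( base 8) 11445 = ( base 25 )7l1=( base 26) 76d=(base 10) 4901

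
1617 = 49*33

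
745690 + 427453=1173143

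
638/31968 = 319/15984 = 0.02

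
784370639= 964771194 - 180400555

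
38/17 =38/17 = 2.24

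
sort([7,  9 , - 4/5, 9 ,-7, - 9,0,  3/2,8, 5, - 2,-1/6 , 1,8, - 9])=[ - 9, - 9, - 7,-2 , - 4/5, - 1/6,0,1,  3/2,5,7 , 8  ,  8,9,  9 ]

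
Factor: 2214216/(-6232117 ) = -2^3*3^5*17^1*67^1*1433^( - 1 )*4349^( - 1 )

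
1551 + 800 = 2351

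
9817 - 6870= 2947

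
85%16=5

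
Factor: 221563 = 149^1*1487^1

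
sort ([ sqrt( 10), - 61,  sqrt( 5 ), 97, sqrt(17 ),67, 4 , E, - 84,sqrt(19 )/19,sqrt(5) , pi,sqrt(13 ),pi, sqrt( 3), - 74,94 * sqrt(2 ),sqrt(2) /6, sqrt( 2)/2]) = [-84, - 74,-61, sqrt(19 )/19, sqrt (2) /6,sqrt(2 ) /2,sqrt( 3),sqrt(5 ), sqrt( 5),E,pi, pi,  sqrt( 10 ), sqrt ( 13), 4,sqrt(17 ), 67,97, 94 * sqrt( 2 )]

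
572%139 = 16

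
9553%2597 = 1762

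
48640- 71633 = -22993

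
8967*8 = 71736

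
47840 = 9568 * 5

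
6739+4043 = 10782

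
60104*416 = 25003264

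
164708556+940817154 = 1105525710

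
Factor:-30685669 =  - 7^1*4383667^1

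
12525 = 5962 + 6563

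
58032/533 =4464/41 = 108.88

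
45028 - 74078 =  -29050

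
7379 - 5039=2340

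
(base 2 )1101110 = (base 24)4e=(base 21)55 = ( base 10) 110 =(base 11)a0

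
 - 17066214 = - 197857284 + 180791070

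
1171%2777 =1171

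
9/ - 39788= - 9/39788 = -0.00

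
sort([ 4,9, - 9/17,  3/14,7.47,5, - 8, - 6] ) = [ -8, - 6,- 9/17,3/14, 4, 5, 7.47,  9]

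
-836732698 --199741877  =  -636990821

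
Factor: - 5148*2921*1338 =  - 20119918104 = - 2^3 * 3^3 * 11^1 * 13^1 * 23^1 * 127^1 * 223^1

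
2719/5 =2719/5=543.80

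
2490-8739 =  - 6249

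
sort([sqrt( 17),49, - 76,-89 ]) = [ - 89, - 76,sqrt( 17), 49]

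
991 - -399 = 1390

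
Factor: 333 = 3^2*37^1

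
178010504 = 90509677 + 87500827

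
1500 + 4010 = 5510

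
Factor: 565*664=375160 = 2^3*5^1*83^1*113^1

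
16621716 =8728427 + 7893289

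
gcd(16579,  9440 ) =59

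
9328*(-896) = - 8357888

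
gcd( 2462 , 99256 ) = 2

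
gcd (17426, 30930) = 2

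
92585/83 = 1115 +40/83 = 1115.48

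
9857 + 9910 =19767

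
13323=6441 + 6882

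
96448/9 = 10716+4/9 = 10716.44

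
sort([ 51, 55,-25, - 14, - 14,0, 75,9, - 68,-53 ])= [ - 68 ,-53, - 25, - 14, - 14,0,  9,51 , 55, 75] 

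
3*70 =210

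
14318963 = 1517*9439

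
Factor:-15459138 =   -  2^1*3^2*858841^1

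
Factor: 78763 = 79^1*997^1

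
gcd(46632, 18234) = 6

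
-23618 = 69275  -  92893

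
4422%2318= 2104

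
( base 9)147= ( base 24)54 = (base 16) 7C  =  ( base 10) 124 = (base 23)59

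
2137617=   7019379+-4881762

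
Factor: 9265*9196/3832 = 2^(- 1 ) * 5^1*11^2*17^1*19^1*109^1*479^( - 1) =21300235/958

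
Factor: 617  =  617^1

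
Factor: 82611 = 3^2*67^1*137^1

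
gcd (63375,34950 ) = 75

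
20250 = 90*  225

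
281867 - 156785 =125082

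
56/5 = 56/5 = 11.20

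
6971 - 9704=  - 2733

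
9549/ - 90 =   -  1061/10= - 106.10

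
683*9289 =6344387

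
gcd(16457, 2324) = 7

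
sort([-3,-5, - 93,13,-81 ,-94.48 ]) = [- 94.48 , - 93, - 81,-5, - 3,13 ]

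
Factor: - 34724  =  -2^2*8681^1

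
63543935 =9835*6461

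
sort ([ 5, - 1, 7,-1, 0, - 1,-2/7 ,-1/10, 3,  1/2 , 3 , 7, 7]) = [ - 1 ,-1,-1, - 2/7, - 1/10 , 0, 1/2, 3, 3,5,  7, 7, 7]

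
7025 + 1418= 8443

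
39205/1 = 39205 = 39205.00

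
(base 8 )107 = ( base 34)23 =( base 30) 2B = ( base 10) 71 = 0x47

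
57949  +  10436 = 68385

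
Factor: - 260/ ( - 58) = 2^1*5^1 * 13^1*29^( - 1) = 130/29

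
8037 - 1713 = 6324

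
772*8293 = 6402196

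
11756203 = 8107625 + 3648578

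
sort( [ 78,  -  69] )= [ - 69,78]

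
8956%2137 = 408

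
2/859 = 2/859 = 0.00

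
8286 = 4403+3883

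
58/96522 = 29/48261 = 0.00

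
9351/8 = 9351/8 = 1168.88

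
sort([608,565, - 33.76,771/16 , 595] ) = [ - 33.76,771/16,565 , 595, 608 ]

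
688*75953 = 52255664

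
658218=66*9973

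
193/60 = 193/60 = 3.22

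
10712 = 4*2678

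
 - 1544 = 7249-8793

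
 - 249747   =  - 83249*3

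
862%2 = 0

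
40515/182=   222 + 111/182= 222.61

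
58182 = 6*9697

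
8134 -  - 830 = 8964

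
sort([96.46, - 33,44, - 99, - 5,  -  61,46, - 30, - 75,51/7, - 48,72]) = [ - 99 , - 75, - 61, - 48, - 33, - 30, - 5,51/7,44,46, 72,96.46 ] 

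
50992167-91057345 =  - 40065178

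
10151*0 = 0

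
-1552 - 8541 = -10093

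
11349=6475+4874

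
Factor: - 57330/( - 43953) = 2^1 * 3^1 * 5^1*23^ ( - 1)  =  30/23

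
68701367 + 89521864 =158223231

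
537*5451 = 2927187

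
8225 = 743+7482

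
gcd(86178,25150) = 2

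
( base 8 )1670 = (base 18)2GG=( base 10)952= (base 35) r7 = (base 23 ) 1I9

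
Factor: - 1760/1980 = - 2^3*3^( - 2) = - 8/9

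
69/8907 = 23/2969 = 0.01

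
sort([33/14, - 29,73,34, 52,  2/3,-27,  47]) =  [-29, -27,2/3,33/14,34,  47,52,73] 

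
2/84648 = 1/42324= 0.00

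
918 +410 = 1328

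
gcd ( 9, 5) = 1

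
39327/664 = 39327/664 = 59.23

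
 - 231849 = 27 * ( - 8587)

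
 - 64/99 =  - 64/99 = - 0.65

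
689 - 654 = 35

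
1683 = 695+988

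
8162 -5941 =2221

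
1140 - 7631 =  - 6491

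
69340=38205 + 31135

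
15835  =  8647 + 7188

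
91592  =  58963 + 32629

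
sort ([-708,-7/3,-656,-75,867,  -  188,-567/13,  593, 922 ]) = [ - 708, -656, - 188, -75, - 567/13,  -  7/3, 593,867, 922]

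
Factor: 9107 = 7^1*1301^1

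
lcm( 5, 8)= 40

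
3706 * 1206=4469436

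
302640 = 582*520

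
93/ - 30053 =  -  93/30053 =-  0.00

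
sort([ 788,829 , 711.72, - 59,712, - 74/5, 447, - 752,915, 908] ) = [  -  752, - 59 , - 74/5, 447, 711.72,712 , 788, 829 , 908, 915] 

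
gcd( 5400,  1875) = 75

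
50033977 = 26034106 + 23999871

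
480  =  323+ 157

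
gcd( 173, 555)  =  1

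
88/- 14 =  - 44/7 = -6.29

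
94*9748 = 916312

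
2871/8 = 358+ 7/8 = 358.88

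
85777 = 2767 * 31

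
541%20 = 1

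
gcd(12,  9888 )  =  12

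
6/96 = 1/16 = 0.06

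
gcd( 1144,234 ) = 26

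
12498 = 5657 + 6841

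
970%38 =20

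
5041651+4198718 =9240369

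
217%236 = 217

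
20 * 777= 15540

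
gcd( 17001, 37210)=1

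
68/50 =34/25 = 1.36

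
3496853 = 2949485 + 547368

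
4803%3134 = 1669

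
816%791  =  25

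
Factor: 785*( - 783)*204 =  - 2^2*3^4 * 5^1 * 17^1 * 29^1*157^1 = - 125389620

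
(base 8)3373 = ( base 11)1385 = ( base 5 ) 24122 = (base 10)1787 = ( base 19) 4i1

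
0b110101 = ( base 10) 53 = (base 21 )2B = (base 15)38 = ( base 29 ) 1o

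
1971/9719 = 1971/9719 = 0.20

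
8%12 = 8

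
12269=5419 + 6850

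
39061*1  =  39061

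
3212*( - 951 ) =-3054612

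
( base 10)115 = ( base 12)97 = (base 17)6D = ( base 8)163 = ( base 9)137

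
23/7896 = 23/7896 = 0.00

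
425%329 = 96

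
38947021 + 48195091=87142112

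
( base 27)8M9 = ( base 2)1100100100011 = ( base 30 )74F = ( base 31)6li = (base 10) 6435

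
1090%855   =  235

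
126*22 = 2772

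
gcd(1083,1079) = 1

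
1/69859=1/69859  =  0.00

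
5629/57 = 5629/57=98.75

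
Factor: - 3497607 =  - 3^3*281^1*461^1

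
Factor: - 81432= -2^3 * 3^3*13^1 * 29^1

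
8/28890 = 4/14445 =0.00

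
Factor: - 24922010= - 2^1 *5^1*2492201^1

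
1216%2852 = 1216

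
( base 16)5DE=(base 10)1502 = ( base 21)38B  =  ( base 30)1K2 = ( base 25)2a2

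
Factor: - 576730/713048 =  - 2^( - 2 )*5^1*11^1 * 17^(- 1 ) = - 55/68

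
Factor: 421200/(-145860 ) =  - 540/187  =  -2^2*3^3*5^1*11^( - 1)*17^( - 1)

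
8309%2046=125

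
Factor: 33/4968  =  11/1656 = 2^( - 3 )*3^( - 2)  *  11^1*23^( -1 )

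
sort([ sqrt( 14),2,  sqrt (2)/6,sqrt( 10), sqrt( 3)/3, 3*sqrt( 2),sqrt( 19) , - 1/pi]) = [ - 1/pi,sqrt( 2)/6, sqrt(3 )/3 , 2, sqrt( 10 ),sqrt( 14), 3*sqrt(2),sqrt(19)]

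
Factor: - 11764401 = - 3^1*11^1*19^1*29^1*647^1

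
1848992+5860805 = 7709797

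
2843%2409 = 434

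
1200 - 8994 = - 7794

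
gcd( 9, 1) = 1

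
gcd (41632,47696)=16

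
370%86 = 26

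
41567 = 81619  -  40052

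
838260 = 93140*9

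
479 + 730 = 1209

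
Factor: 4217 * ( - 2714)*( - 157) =1796855266 = 2^1*23^1*59^1*157^1*4217^1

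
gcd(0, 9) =9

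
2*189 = 378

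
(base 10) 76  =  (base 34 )28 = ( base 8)114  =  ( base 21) 3D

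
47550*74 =3518700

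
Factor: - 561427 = - 509^1*1103^1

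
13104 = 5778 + 7326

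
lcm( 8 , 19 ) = 152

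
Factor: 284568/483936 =167/284 = 2^( - 2 )*71^(  -  1)*167^1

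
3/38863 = 3/38863 = 0.00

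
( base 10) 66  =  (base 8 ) 102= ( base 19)39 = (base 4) 1002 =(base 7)123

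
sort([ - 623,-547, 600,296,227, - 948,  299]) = [ - 948, - 623, - 547,227,296 , 299,600 ] 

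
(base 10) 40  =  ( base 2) 101000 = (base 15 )2A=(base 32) 18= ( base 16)28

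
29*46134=1337886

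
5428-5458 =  - 30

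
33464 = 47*712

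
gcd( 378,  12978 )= 126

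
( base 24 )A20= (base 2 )1011010110000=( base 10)5808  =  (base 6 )42520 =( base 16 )16B0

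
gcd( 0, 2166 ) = 2166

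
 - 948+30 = - 918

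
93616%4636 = 896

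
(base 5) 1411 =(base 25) 96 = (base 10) 231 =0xe7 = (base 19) c3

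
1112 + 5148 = 6260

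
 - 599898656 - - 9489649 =  -  590409007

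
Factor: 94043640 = 2^3*3^1*5^1*37^1*59^1 * 359^1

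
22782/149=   22782/149 = 152.90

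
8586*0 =0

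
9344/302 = 30+142/151 = 30.94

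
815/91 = 8+87/91 = 8.96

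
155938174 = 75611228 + 80326946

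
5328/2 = 2664 = 2664.00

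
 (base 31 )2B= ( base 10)73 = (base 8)111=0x49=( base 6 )201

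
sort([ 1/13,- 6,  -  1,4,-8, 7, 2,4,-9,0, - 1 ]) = [ -9,-8,-6, - 1,  -  1, 0,1/13,2 , 4,4,7]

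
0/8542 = 0=0.00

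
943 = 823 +120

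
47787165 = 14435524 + 33351641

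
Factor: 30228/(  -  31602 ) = - 22/23 = -2^1*11^1*23^(-1) 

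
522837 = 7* 74691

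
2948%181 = 52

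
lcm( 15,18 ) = 90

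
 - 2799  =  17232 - 20031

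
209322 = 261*802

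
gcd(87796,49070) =2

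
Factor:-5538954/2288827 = - 2^1*3^1*71^( - 1)*331^1*2789^1*32237^( - 1 )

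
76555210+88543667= 165098877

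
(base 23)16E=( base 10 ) 681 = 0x2A9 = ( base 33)KL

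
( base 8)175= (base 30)45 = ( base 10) 125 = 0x7D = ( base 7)236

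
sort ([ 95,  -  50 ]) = [ - 50,95]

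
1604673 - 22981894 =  - 21377221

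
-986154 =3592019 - 4578173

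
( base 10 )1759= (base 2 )11011011111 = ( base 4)123133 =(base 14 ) 8D9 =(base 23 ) 37B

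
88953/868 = 88953/868 = 102.48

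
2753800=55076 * 50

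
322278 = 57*5654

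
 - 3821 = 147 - 3968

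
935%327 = 281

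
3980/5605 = 796/1121 = 0.71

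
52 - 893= - 841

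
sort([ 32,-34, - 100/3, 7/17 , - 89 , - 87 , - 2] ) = [ - 89,-87, - 34, - 100/3,  -  2,7/17, 32]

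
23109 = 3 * 7703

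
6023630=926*6505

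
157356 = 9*17484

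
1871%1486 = 385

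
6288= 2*3144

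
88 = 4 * 22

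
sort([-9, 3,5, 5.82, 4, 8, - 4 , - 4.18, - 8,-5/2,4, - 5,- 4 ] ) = [ - 9, - 8, - 5 , - 4.18, - 4, - 4, - 5/2, 3, 4, 4, 5, 5.82, 8]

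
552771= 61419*9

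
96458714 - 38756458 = 57702256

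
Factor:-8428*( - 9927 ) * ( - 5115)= -2^2 * 3^3*5^1*7^2*11^1*31^1*43^1*1103^1= - 427945226940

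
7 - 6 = 1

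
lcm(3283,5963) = 292187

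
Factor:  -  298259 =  - 13^1 *22943^1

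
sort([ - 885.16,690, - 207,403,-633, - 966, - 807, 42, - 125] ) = [ - 966, - 885.16,  -  807, - 633, - 207, -125,42,403 , 690] 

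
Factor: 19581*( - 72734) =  - 1424204454  =  - 2^1*3^1 * 41^1 * 61^1 * 107^1*887^1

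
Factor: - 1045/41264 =-2^( - 4) * 5^1*11^1* 19^1 * 2579^(-1 ) 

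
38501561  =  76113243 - 37611682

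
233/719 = 233/719 = 0.32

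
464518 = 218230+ 246288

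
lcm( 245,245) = 245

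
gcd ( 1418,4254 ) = 1418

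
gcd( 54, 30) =6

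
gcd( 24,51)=3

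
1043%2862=1043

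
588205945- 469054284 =119151661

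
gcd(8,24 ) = 8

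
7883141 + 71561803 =79444944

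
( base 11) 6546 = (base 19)14hf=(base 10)8641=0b10000111000001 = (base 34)7G5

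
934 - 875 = 59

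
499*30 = 14970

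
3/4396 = 3/4396 = 0.00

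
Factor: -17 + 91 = 74 = 2^1*37^1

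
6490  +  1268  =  7758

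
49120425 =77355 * 635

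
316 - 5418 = -5102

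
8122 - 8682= -560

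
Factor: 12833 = 41^1*313^1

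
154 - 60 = 94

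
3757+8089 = 11846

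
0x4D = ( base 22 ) 3b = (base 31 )2f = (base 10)77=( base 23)38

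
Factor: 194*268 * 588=30571296 = 2^5 * 3^1 * 7^2 * 67^1 *97^1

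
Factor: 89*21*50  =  2^1*3^1 *5^2*7^1 * 89^1 = 93450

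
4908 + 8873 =13781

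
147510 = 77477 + 70033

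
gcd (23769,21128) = 2641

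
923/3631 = 923/3631 = 0.25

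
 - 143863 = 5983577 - 6127440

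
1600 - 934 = 666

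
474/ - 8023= - 1 + 7549/8023 =- 0.06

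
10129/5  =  10129/5 = 2025.80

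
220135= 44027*5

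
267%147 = 120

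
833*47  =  39151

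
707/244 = 707/244  =  2.90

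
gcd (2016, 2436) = 84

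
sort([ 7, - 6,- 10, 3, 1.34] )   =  [-10, - 6, 1.34, 3, 7 ] 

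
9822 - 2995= 6827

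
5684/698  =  2842/349 = 8.14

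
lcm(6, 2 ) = 6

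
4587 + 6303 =10890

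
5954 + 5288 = 11242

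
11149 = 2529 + 8620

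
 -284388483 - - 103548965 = - 180839518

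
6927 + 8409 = 15336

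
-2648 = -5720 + 3072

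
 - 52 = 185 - 237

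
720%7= 6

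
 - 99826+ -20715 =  - 120541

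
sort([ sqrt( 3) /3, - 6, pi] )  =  [ - 6,sqrt(3)/3, pi]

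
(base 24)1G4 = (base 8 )1704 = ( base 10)964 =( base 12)684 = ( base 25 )1DE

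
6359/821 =6359/821  =  7.75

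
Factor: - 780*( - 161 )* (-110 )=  - 13813800 = - 2^3*3^1*5^2 * 7^1 * 11^1*13^1*23^1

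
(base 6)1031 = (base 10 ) 235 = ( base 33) 74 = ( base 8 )353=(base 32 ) 7b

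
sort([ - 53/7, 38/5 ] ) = [ - 53/7, 38/5 ] 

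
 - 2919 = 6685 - 9604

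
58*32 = 1856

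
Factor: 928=2^5*29^1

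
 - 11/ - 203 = 11/203 = 0.05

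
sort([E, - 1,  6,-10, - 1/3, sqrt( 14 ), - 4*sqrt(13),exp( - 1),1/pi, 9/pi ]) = [-4 * sqrt(13), - 10, - 1, - 1/3,1/pi,exp(  -  1 ), E,9/pi,sqrt( 14 ),6]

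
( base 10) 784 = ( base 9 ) 1061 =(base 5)11114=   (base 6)3344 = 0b1100010000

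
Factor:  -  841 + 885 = 44 = 2^2*11^1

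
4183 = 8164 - 3981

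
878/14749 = 878/14749 = 0.06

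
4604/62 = 74  +  8/31 = 74.26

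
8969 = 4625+4344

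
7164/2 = 3582  =  3582.00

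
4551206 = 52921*86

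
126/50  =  2  +  13/25 = 2.52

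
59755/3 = 19918  +  1/3 = 19918.33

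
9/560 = 9/560  =  0.02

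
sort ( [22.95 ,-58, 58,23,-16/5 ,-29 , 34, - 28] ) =[-58 , - 29, - 28, - 16/5, 22.95,23,34,  58 ]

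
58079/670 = 58079/670 = 86.69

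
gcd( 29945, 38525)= 5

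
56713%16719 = 6556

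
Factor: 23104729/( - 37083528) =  - 2^(-3)*3^(-3)*17^( - 1) * 127^1 * 10099^( - 1)*181927^1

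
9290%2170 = 610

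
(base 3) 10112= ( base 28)3B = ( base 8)137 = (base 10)95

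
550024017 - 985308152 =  - 435284135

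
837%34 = 21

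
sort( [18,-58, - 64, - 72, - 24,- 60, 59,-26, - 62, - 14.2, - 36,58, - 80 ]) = [ - 80, - 72, - 64, - 62, - 60, - 58, - 36, - 26, - 24, - 14.2, 18, 58, 59]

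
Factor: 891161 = 891161^1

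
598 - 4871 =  - 4273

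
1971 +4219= 6190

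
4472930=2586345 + 1886585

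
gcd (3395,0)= 3395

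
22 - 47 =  - 25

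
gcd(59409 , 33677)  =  7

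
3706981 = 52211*71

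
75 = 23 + 52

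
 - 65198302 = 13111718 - 78310020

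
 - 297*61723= - 18331731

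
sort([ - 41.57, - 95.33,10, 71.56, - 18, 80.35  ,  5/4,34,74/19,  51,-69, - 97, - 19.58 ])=[  -  97, - 95.33, - 69, - 41.57, - 19.58, - 18,5/4,74/19 , 10,34,51, 71.56,  80.35 ] 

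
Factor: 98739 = 3^4*23^1*  53^1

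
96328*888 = 85539264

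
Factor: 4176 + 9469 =5^1*2729^1= 13645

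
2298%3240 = 2298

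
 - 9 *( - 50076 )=450684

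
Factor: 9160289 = 9160289^1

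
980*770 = 754600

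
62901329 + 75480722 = 138382051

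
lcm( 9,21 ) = 63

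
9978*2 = 19956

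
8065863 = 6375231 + 1690632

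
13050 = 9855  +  3195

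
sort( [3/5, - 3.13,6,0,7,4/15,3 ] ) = [ - 3.13,  0, 4/15,3/5, 3 , 6 , 7]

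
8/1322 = 4/661 = 0.01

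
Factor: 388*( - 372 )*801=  - 115613136 = -2^4 * 3^3*31^1* 89^1 *97^1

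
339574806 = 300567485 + 39007321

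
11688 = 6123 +5565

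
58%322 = 58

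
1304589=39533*33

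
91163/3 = 91163/3 = 30387.67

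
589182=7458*79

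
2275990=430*5293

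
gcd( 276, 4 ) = 4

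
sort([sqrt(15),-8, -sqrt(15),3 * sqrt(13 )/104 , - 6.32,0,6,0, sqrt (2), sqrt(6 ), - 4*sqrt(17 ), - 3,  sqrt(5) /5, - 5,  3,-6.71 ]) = [ - 4 * sqrt(17),  -  8, - 6.71, -6.32,  -  5, - sqrt( 15), - 3 , 0,0,3 * sqrt( 13) /104,sqrt(5) /5,sqrt(2 ),  sqrt(6 ),3, sqrt(15),6] 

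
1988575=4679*425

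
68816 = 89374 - 20558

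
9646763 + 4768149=14414912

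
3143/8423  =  3143/8423 =0.37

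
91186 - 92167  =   - 981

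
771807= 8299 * 93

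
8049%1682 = 1321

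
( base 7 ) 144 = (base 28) 2p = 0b1010001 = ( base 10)81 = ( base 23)3c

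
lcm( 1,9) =9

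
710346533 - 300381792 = 409964741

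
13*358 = 4654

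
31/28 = 31/28 =1.11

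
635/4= 158+3/4 =158.75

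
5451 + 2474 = 7925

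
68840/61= 1128  +  32/61 = 1128.52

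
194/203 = 194/203  =  0.96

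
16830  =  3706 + 13124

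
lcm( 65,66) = 4290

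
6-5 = 1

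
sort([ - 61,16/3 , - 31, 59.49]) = [ - 61, - 31, 16/3 , 59.49 ]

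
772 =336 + 436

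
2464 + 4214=6678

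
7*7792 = 54544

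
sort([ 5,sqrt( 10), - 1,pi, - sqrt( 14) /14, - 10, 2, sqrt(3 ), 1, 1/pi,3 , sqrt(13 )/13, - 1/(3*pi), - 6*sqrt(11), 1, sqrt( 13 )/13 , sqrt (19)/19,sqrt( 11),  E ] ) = [ - 6*sqrt(11 ), - 10, - 1, - sqrt( 14)/14  ,-1/( 3*pi ),  sqrt(19 ) /19, sqrt(13 )/13, sqrt( 13)/13 , 1/pi,1,1,sqrt ( 3), 2,E, 3, pi , sqrt(10),  sqrt(11),5]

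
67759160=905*74872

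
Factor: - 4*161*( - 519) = 334236= 2^2 * 3^1*7^1*23^1 * 173^1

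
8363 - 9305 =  - 942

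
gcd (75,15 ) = 15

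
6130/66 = 92 + 29/33 =92.88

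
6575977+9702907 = 16278884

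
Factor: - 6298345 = - 5^1*1259669^1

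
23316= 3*7772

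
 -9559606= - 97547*98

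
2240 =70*32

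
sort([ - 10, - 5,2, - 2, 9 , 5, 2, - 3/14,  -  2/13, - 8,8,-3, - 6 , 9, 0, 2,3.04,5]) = [ -10, - 8, -6, - 5, - 3, - 2, - 3/14, - 2/13, 0, 2,2, 2, 3.04,  5,5,8,9, 9]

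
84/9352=3/334 = 0.01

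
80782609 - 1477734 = 79304875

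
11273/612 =11273/612 = 18.42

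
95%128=95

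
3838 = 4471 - 633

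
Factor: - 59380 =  - 2^2*5^1*2969^1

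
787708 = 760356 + 27352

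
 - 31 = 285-316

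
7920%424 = 288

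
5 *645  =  3225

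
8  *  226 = 1808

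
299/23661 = 299/23661 = 0.01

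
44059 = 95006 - 50947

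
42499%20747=1005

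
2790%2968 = 2790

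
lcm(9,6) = 18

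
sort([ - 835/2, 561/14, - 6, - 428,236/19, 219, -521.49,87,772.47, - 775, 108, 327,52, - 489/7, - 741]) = [ - 775, - 741, - 521.49, - 428, - 835/2  , - 489/7, - 6,236/19 , 561/14, 52, 87, 108,219,  327, 772.47]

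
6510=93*70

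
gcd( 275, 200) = 25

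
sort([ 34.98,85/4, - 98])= [ - 98,85/4, 34.98 ]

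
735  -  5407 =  - 4672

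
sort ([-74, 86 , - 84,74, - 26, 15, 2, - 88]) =[  -  88,-84,-74, - 26, 2 , 15, 74,86]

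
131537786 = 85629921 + 45907865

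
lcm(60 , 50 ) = 300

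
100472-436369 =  - 335897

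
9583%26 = 15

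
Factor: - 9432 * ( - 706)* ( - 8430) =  - 56135302560 =- 2^5 * 3^3* 5^1*131^1* 281^1*353^1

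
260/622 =130/311=0.42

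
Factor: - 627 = -3^1 * 11^1 * 19^1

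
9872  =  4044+5828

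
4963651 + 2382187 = 7345838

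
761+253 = 1014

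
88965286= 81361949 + 7603337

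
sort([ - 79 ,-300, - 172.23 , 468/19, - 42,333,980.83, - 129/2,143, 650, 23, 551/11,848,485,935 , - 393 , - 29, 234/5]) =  [ - 393,  -  300, - 172.23 , - 79 , - 129/2, - 42,  -  29,23,  468/19, 234/5,551/11, 143, 333,485, 650, 848, 935,980.83]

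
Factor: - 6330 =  - 2^1*3^1*5^1 * 211^1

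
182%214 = 182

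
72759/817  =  72759/817 = 89.06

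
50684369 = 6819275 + 43865094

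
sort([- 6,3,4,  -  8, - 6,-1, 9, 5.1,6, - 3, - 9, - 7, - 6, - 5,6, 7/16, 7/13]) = [ - 9, - 8, - 7, - 6 ,  -  6, - 6, - 5, - 3,  -  1,7/16,7/13, 3,4,5.1,6,6,9 ]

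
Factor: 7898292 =2^2*3^2*23^1*9539^1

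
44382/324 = 7397/54  =  136.98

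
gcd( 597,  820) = 1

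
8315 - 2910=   5405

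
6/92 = 3/46= 0.07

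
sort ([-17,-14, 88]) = [-17 , - 14, 88]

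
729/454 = 729/454 = 1.61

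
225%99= 27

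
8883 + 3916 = 12799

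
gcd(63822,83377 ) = 1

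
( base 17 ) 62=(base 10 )104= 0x68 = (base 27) 3n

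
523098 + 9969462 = 10492560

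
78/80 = 39/40 = 0.97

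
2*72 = 144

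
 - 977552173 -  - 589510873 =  - 388041300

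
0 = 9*0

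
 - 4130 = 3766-7896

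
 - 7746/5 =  - 1550 + 4/5 = -  1549.20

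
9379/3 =3126 +1/3 = 3126.33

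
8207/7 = 8207/7=1172.43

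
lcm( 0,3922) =0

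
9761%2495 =2276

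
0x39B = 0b1110011011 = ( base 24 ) 1EB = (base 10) 923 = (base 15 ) 418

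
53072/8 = 6634 = 6634.00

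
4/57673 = 4/57673 = 0.00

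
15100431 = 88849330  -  73748899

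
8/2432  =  1/304 = 0.00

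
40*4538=181520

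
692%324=44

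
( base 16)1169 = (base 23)89I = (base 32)4b9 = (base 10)4457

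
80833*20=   1616660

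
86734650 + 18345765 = 105080415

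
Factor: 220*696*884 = 135358080 = 2^7*3^1*5^1*11^1*13^1*17^1*29^1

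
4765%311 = 100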